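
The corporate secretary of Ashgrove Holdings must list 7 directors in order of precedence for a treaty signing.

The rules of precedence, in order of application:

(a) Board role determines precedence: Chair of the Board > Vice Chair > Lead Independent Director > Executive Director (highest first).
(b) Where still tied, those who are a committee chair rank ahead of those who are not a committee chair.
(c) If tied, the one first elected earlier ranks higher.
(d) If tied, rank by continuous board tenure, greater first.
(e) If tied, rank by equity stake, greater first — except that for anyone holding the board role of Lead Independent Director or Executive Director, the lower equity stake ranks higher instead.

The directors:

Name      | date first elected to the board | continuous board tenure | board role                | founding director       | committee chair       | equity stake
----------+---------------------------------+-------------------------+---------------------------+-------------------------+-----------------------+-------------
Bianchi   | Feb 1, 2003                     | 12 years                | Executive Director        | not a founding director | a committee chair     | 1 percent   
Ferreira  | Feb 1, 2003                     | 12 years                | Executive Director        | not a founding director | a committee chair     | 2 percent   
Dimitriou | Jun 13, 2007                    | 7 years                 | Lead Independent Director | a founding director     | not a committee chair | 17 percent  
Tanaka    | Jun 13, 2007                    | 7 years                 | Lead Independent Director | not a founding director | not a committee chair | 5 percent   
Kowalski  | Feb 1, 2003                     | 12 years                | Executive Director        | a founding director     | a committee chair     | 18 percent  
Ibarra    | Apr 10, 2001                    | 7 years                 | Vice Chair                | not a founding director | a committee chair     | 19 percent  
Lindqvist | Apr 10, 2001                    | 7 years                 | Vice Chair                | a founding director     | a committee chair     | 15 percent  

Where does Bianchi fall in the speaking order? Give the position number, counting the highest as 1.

By board role: Ibarra and Lindqvist (Vice Chair); then Tanaka and Dimitriou (Lead Independent Director); then Bianchi, Ferreira and Kowalski (Executive Director).
Ibarra and Lindqvist are each a committee chair, so the next rule applies.
Ibarra and Lindqvist both have date first elected to the board Apr 10, 2001, so the next rule applies.
Ibarra and Lindqvist both have continuous board tenure 7 years, so the next rule applies.
Among Ibarra and Lindqvist, by equity stake (higher first): Ibarra (19 percent) before Lindqvist (15 percent).
Tanaka and Dimitriou are each not a committee chair, so the next rule applies.
Tanaka and Dimitriou both have date first elected to the board Jun 13, 2007, so the next rule applies.
Tanaka and Dimitriou both have continuous board tenure 7 years, so the next rule applies.
Among Tanaka and Dimitriou, by equity stake (lower first) (reversed rule for this group): Tanaka (5 percent) before Dimitriou (17 percent).
Bianchi, Ferreira and Kowalski are each a committee chair, so the next rule applies.
Bianchi, Ferreira and Kowalski all have date first elected to the board Feb 1, 2003, so the next rule applies.
Bianchi, Ferreira and Kowalski all have continuous board tenure 12 years, so the next rule applies.
Among Bianchi, Ferreira and Kowalski, by equity stake (lower first) (reversed rule for this group): Bianchi (1 percent) before Ferreira (2 percent) before Kowalski (18 percent).
Order: Ibarra, Lindqvist, Tanaka, Dimitriou, Bianchi, Ferreira, Kowalski. So position 5.

5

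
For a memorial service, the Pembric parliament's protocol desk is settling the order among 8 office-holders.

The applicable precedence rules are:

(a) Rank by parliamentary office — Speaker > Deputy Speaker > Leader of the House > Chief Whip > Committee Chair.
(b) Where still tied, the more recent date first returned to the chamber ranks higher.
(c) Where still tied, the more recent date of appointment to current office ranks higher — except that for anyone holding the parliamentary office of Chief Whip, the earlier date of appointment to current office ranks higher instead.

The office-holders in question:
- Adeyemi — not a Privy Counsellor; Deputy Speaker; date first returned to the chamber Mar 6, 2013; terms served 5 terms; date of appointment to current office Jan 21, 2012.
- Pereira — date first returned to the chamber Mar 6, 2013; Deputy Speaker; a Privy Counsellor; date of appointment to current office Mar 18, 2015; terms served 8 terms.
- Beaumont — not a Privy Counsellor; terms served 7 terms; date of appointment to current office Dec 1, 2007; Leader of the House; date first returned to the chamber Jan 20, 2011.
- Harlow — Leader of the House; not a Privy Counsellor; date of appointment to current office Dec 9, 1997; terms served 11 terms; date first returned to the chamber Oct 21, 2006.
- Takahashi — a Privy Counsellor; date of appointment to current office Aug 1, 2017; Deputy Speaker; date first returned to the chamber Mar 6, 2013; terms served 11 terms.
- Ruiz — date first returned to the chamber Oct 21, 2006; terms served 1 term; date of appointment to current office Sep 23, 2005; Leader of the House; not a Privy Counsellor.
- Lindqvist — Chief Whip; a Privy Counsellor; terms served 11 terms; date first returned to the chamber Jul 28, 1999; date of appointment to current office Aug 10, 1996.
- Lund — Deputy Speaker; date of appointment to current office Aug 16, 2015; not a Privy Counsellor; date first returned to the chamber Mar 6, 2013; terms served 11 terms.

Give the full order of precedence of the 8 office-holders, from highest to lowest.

Takahashi, Lund, Pereira, Adeyemi, Beaumont, Ruiz, Harlow, Lindqvist

By parliamentary office: Takahashi, Lund, Pereira and Adeyemi (Deputy Speaker); then Beaumont, Ruiz and Harlow (Leader of the House); then Lindqvist (Chief Whip).
Takahashi, Lund, Pereira and Adeyemi all have date first returned to the chamber Mar 6, 2013, so the next rule applies.
Among Takahashi, Lund, Pereira and Adeyemi, by date of appointment to current office (later first): Takahashi (Aug 1, 2017) before Lund (Aug 16, 2015) before Pereira (Mar 18, 2015) before Adeyemi (Jan 21, 2012).
Among Beaumont, Ruiz and Harlow, by date first returned to the chamber (later first): Beaumont (Jan 20, 2011) before Ruiz and Harlow (Oct 21, 2006).
Among Ruiz and Harlow, by date of appointment to current office (later first): Ruiz (Sep 23, 2005) before Harlow (Dec 9, 1997).
Full order: Takahashi, Lund, Pereira, Adeyemi, Beaumont, Ruiz, Harlow, Lindqvist.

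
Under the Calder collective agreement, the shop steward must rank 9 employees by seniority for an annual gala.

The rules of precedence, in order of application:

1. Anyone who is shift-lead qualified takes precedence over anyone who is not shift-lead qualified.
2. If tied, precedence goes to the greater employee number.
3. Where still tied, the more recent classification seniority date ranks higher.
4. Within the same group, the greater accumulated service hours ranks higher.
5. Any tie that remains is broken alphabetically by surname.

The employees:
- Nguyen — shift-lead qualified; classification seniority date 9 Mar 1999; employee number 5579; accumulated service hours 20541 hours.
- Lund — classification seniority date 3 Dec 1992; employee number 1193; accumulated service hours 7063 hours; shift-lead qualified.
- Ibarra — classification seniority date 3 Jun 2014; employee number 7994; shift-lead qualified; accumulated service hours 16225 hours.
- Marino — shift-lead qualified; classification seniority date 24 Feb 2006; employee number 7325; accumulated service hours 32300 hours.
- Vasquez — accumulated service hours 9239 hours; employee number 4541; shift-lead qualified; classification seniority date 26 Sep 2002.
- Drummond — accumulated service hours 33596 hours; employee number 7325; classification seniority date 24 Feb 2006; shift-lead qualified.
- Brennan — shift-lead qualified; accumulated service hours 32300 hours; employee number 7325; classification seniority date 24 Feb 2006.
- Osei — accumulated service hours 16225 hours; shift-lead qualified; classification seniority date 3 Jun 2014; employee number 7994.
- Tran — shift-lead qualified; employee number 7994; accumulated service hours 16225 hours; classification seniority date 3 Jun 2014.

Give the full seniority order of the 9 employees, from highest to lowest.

Ibarra, Osei, Tran, Drummond, Brennan, Marino, Nguyen, Vasquez, Lund

By the first rule: Ibarra, Osei, Tran, Drummond, Brennan, Marino, Nguyen, Vasquez and Lund (each shift-lead qualified).
Among Ibarra, Osei, Tran, Drummond, Brennan, Marino, Nguyen, Vasquez and Lund, by employee number (higher first): Ibarra, Osei and Tran (7994) before Drummond, Brennan and Marino (7325) before Nguyen (5579) before Vasquez (4541) before Lund (1193).
Ibarra, Osei and Tran all have classification seniority date 3 Jun 2014, so the next rule applies.
Ibarra, Osei and Tran all have accumulated service hours 16225 hours, so the next rule applies.
Among Ibarra, Osei and Tran, alphabetically by surname: Ibarra before Osei before Tran.
Drummond, Brennan and Marino all have classification seniority date 24 Feb 2006, so the next rule applies.
Among Drummond, Brennan and Marino, by accumulated service hours (higher first): Drummond (33596 hours) before Brennan and Marino (32300 hours).
Among Brennan and Marino, alphabetically by surname: Brennan before Marino.
Full order: Ibarra, Osei, Tran, Drummond, Brennan, Marino, Nguyen, Vasquez, Lund.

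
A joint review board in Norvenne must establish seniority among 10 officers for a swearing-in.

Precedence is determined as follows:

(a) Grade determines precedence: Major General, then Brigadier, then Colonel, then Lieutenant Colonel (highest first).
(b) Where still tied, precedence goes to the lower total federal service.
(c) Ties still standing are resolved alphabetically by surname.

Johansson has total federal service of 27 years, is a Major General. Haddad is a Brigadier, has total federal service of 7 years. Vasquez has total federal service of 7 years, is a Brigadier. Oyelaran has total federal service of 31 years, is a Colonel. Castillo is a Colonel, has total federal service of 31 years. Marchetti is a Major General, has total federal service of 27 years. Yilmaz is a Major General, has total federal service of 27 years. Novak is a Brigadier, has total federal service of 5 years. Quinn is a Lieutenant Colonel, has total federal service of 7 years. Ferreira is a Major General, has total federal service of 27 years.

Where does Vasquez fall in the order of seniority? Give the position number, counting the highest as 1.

7

By grade: Ferreira, Johansson, Marchetti and Yilmaz (Major General); then Novak, Haddad and Vasquez (Brigadier); then Castillo and Oyelaran (Colonel); then Quinn (Lieutenant Colonel).
Ferreira, Johansson, Marchetti and Yilmaz all have total federal service 27 years, so the next rule applies.
Among Ferreira, Johansson, Marchetti and Yilmaz, alphabetically by surname: Ferreira before Johansson before Marchetti before Yilmaz.
Among Novak, Haddad and Vasquez, by total federal service (lower first): Novak (5 years) before Haddad and Vasquez (7 years).
Among Haddad and Vasquez, alphabetically by surname: Haddad before Vasquez.
Castillo and Oyelaran both have total federal service 31 years, so the next rule applies.
Among Castillo and Oyelaran, alphabetically by surname: Castillo before Oyelaran.
Order: Ferreira, Johansson, Marchetti, Yilmaz, Novak, Haddad, Vasquez, Castillo, Oyelaran, Quinn. So position 7.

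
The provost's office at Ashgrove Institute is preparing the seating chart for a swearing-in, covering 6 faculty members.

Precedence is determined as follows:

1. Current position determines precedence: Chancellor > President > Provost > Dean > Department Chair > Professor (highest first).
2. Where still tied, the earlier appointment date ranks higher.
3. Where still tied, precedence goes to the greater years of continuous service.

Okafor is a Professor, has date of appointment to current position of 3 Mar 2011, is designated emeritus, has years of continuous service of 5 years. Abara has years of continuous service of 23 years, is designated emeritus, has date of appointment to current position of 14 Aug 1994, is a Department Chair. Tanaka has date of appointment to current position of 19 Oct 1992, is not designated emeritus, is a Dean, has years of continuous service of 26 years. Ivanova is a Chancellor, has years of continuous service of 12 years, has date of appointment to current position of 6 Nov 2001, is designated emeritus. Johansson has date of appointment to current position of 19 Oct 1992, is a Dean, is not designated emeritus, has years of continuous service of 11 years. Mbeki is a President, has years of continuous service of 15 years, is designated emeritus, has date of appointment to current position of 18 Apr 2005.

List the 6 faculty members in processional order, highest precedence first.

Ivanova, Mbeki, Tanaka, Johansson, Abara, Okafor

By current position: Ivanova (Chancellor); then Mbeki (President); then Tanaka and Johansson (Dean); then Abara (Department Chair); then Okafor (Professor).
Tanaka and Johansson both have date of appointment to current position 19 Oct 1992, so the next rule applies.
Among Tanaka and Johansson, by years of continuous service (higher first): Tanaka (26 years) before Johansson (11 years).
Full order: Ivanova, Mbeki, Tanaka, Johansson, Abara, Okafor.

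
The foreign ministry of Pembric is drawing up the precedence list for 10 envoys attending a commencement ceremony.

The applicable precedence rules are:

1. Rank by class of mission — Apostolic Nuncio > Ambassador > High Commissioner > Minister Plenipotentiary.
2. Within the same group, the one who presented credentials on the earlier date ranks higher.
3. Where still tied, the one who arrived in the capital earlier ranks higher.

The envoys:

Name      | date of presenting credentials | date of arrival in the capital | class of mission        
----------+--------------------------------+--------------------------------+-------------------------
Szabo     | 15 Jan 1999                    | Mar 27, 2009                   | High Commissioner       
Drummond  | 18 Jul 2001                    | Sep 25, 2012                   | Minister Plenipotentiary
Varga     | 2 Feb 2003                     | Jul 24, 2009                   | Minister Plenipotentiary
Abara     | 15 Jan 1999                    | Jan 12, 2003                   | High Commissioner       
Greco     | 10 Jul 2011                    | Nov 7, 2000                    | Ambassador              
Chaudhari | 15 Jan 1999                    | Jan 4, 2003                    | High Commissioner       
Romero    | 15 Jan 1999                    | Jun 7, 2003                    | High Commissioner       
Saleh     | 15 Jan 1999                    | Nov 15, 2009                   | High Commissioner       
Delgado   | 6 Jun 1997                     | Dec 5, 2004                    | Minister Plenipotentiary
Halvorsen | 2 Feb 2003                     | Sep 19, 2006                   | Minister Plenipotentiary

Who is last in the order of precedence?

By class of mission: Greco (Ambassador); then Chaudhari, Abara, Romero, Szabo and Saleh (High Commissioner); then Delgado, Drummond, Halvorsen and Varga (Minister Plenipotentiary).
Chaudhari, Abara, Romero, Szabo and Saleh all have date of presenting credentials 15 Jan 1999, so the next rule applies.
Among Chaudhari, Abara, Romero, Szabo and Saleh, by date of arrival in the capital (earlier first): Chaudhari (Jan 4, 2003) before Abara (Jan 12, 2003) before Romero (Jun 7, 2003) before Szabo (Mar 27, 2009) before Saleh (Nov 15, 2009).
Among Delgado, Drummond, Halvorsen and Varga, by date of presenting credentials (earlier first): Delgado (6 Jun 1997) before Drummond (18 Jul 2001) before Halvorsen and Varga (2 Feb 2003).
Among Halvorsen and Varga, by date of arrival in the capital (earlier first): Halvorsen (Sep 19, 2006) before Varga (Jul 24, 2009).
Order: Greco, Chaudhari, Abara, Romero, Szabo, Saleh, Delgado, Drummond, Halvorsen, Varga.

Varga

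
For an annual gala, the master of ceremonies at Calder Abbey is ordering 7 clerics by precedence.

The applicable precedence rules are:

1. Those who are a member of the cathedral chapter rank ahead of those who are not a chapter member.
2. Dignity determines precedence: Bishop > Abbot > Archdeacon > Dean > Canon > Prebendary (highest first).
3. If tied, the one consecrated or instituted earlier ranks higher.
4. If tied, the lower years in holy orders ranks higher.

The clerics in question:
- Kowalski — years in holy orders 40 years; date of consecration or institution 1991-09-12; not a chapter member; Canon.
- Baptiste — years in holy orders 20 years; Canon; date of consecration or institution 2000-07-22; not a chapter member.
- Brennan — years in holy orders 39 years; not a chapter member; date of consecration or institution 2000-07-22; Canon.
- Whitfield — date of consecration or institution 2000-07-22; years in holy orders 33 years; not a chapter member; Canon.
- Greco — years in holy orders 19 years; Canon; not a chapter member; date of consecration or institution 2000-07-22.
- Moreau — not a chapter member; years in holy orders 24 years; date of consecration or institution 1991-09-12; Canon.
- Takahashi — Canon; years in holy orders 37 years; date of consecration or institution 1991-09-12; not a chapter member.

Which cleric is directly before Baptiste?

By the first rule: Moreau, Takahashi, Kowalski, Greco, Baptiste, Whitfield and Brennan (each not a chapter member).
Moreau, Takahashi, Kowalski, Greco, Baptiste, Whitfield and Brennan are each Canon, so the next rule applies.
Among Moreau, Takahashi, Kowalski, Greco, Baptiste, Whitfield and Brennan, by date of consecration or institution (earlier first): Moreau, Takahashi and Kowalski (1991-09-12) before Greco, Baptiste, Whitfield and Brennan (2000-07-22).
Among Moreau, Takahashi and Kowalski, by years in holy orders (lower first): Moreau (24 years) before Takahashi (37 years) before Kowalski (40 years).
Among Greco, Baptiste, Whitfield and Brennan, by years in holy orders (lower first): Greco (19 years) before Baptiste (20 years) before Whitfield (33 years) before Brennan (39 years).
Order: Moreau, Takahashi, Kowalski, Greco, Baptiste, Whitfield, Brennan.

Greco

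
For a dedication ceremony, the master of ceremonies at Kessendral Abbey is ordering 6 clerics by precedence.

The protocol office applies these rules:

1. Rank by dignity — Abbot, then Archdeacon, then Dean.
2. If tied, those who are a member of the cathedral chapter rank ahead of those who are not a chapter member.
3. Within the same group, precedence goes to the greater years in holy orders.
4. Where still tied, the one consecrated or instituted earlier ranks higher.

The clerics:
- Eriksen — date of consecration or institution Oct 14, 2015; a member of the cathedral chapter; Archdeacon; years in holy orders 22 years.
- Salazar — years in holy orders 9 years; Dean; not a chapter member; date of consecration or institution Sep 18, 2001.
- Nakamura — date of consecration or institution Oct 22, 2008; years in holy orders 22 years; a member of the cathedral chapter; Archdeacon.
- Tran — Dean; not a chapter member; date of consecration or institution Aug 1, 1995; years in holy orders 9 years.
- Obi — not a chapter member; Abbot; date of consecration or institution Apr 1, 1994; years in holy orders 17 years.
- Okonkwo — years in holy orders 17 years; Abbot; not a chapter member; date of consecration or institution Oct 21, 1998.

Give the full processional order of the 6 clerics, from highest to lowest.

By dignity: Obi and Okonkwo (Abbot); then Nakamura and Eriksen (Archdeacon); then Tran and Salazar (Dean).
Obi and Okonkwo are each not a chapter member, so the next rule applies.
Obi and Okonkwo both have years in holy orders 17 years, so the next rule applies.
Among Obi and Okonkwo, by date of consecration or institution (earlier first): Obi (Apr 1, 1994) before Okonkwo (Oct 21, 1998).
Nakamura and Eriksen are each a member of the cathedral chapter, so the next rule applies.
Nakamura and Eriksen both have years in holy orders 22 years, so the next rule applies.
Among Nakamura and Eriksen, by date of consecration or institution (earlier first): Nakamura (Oct 22, 2008) before Eriksen (Oct 14, 2015).
Tran and Salazar are each not a chapter member, so the next rule applies.
Tran and Salazar both have years in holy orders 9 years, so the next rule applies.
Among Tran and Salazar, by date of consecration or institution (earlier first): Tran (Aug 1, 1995) before Salazar (Sep 18, 2001).
Full order: Obi, Okonkwo, Nakamura, Eriksen, Tran, Salazar.

Obi, Okonkwo, Nakamura, Eriksen, Tran, Salazar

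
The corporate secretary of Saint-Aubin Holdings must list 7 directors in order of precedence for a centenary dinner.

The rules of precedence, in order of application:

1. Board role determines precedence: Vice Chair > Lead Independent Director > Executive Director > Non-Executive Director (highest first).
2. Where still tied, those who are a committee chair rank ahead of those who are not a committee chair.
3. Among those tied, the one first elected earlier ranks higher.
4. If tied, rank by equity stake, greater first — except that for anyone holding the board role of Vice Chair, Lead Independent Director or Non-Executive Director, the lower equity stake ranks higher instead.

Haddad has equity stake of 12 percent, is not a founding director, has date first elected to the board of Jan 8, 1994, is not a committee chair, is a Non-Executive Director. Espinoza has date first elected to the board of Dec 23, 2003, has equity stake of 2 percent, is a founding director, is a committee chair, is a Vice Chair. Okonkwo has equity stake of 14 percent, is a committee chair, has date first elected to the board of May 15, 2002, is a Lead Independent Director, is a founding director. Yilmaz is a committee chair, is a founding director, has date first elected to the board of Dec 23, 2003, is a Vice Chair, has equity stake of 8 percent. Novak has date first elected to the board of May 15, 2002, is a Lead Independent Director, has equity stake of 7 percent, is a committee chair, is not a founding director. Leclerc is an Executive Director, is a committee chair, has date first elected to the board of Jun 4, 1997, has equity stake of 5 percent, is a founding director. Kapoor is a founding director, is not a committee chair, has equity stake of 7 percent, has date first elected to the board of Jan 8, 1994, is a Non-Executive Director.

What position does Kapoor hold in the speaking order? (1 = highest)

By board role: Espinoza and Yilmaz (Vice Chair); then Novak and Okonkwo (Lead Independent Director); then Leclerc (Executive Director); then Kapoor and Haddad (Non-Executive Director).
Espinoza and Yilmaz are each a committee chair, so the next rule applies.
Espinoza and Yilmaz both have date first elected to the board Dec 23, 2003, so the next rule applies.
Among Espinoza and Yilmaz, by equity stake (lower first) (reversed rule for this group): Espinoza (2 percent) before Yilmaz (8 percent).
Novak and Okonkwo are each a committee chair, so the next rule applies.
Novak and Okonkwo both have date first elected to the board May 15, 2002, so the next rule applies.
Among Novak and Okonkwo, by equity stake (lower first) (reversed rule for this group): Novak (7 percent) before Okonkwo (14 percent).
Kapoor and Haddad are each not a committee chair, so the next rule applies.
Kapoor and Haddad both have date first elected to the board Jan 8, 1994, so the next rule applies.
Among Kapoor and Haddad, by equity stake (lower first) (reversed rule for this group): Kapoor (7 percent) before Haddad (12 percent).
Order: Espinoza, Yilmaz, Novak, Okonkwo, Leclerc, Kapoor, Haddad. So position 6.

6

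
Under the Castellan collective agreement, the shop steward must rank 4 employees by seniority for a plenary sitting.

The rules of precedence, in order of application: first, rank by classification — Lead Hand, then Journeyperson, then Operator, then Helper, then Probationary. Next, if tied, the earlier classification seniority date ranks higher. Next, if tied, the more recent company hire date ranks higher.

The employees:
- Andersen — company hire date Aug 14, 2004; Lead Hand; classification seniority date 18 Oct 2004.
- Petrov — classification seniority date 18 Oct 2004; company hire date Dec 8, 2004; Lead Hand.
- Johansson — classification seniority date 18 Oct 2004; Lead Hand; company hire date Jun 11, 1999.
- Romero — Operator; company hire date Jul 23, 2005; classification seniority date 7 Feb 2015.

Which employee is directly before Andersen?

Petrov

By classification: Petrov, Andersen and Johansson (Lead Hand); then Romero (Operator).
Petrov, Andersen and Johansson all have classification seniority date 18 Oct 2004, so the next rule applies.
Among Petrov, Andersen and Johansson, by company hire date (later first): Petrov (Dec 8, 2004) before Andersen (Aug 14, 2004) before Johansson (Jun 11, 1999).
Order: Petrov, Andersen, Johansson, Romero.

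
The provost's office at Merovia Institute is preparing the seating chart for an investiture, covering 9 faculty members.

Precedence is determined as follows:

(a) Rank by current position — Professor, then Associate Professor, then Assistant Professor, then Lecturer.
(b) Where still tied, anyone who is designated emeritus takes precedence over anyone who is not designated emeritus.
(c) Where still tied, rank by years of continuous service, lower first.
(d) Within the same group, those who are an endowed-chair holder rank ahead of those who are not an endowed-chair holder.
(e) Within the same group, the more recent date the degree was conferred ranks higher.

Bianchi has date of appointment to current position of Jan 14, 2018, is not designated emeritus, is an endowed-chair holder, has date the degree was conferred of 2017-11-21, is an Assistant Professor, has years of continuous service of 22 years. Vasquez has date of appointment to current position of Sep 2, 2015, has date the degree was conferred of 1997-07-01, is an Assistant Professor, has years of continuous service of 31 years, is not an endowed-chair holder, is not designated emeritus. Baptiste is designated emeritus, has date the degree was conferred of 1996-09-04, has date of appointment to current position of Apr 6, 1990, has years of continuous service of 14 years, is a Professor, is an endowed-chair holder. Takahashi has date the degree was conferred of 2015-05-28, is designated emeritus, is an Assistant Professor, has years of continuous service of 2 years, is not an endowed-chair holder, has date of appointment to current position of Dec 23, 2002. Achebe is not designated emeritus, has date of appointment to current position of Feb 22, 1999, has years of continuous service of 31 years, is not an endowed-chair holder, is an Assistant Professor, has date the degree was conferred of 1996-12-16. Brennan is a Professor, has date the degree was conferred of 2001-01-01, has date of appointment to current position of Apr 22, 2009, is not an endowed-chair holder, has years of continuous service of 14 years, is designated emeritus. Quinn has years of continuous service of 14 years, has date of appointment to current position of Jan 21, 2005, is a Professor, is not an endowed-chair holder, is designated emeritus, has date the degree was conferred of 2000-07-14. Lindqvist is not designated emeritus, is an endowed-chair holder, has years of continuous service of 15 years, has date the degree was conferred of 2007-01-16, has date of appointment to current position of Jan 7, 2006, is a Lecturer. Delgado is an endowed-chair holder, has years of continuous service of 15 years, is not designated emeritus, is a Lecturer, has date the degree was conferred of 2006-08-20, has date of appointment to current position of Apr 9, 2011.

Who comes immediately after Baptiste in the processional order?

By current position: Baptiste, Brennan and Quinn (Professor); then Takahashi, Bianchi, Vasquez and Achebe (Assistant Professor); then Lindqvist and Delgado (Lecturer).
Baptiste, Brennan and Quinn are each designated emeritus, so the next rule applies.
Baptiste, Brennan and Quinn all have years of continuous service 14 years, so the next rule applies.
Among Baptiste, Brennan and Quinn, an endowed-chair holder before not an endowed-chair holder: Baptiste (an endowed-chair holder) before Brennan and Quinn (not an endowed-chair holder).
Among Brennan and Quinn, by date the degree was conferred (later first): Brennan (2001-01-01) before Quinn (2000-07-14).
Among Takahashi, Bianchi, Vasquez and Achebe, designated emeritus before not designated emeritus: Takahashi (designated emeritus) before Bianchi, Vasquez and Achebe (not designated emeritus).
Among Bianchi, Vasquez and Achebe, by years of continuous service (lower first): Bianchi (22 years) before Vasquez and Achebe (31 years).
Vasquez and Achebe are each not an endowed-chair holder, so the next rule applies.
Among Vasquez and Achebe, by date the degree was conferred (later first): Vasquez (1997-07-01) before Achebe (1996-12-16).
Lindqvist and Delgado are each not designated emeritus, so the next rule applies.
Lindqvist and Delgado both have years of continuous service 15 years, so the next rule applies.
Lindqvist and Delgado are each an endowed-chair holder, so the next rule applies.
Among Lindqvist and Delgado, by date the degree was conferred (later first): Lindqvist (2007-01-16) before Delgado (2006-08-20).
Order: Baptiste, Brennan, Quinn, Takahashi, Bianchi, Vasquez, Achebe, Lindqvist, Delgado.

Brennan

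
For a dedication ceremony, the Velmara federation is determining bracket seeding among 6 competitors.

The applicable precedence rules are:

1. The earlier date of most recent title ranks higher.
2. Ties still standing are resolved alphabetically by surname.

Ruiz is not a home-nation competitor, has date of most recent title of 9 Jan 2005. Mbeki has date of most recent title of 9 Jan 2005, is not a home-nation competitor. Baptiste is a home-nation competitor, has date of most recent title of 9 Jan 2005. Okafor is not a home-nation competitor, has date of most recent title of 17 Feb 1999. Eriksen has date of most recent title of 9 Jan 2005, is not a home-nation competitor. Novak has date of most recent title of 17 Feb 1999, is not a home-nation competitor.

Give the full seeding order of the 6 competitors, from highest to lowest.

By date of most recent title (earlier first): Novak and Okafor (both 17 Feb 1999); then Baptiste, Eriksen, Mbeki and Ruiz (each 9 Jan 2005).
Among Novak and Okafor, alphabetically by surname: Novak before Okafor.
Among Baptiste, Eriksen, Mbeki and Ruiz, alphabetically by surname: Baptiste before Eriksen before Mbeki before Ruiz.
Full order: Novak, Okafor, Baptiste, Eriksen, Mbeki, Ruiz.

Novak, Okafor, Baptiste, Eriksen, Mbeki, Ruiz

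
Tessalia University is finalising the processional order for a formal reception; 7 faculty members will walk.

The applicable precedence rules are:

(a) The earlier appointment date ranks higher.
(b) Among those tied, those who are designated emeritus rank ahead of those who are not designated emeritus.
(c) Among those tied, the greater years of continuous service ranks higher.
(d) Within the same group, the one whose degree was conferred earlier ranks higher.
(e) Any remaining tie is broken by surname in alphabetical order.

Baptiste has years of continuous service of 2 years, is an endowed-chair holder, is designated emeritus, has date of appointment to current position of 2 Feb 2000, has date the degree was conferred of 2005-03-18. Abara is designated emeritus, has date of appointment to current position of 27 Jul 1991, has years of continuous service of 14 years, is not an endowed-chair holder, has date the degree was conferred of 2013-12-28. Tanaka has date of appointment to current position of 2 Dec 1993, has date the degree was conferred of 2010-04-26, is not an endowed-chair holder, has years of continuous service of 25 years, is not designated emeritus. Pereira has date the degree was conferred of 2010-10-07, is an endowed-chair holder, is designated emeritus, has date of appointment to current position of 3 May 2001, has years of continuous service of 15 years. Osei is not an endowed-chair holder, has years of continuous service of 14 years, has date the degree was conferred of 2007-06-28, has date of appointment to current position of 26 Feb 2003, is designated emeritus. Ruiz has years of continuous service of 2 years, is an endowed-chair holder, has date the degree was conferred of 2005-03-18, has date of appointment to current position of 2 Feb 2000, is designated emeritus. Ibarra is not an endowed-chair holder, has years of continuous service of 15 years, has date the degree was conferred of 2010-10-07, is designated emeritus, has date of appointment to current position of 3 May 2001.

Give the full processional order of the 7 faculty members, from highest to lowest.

By date of appointment to current position (earlier first): Abara (27 Jul 1991); then Tanaka (2 Dec 1993); then Baptiste and Ruiz (both 2 Feb 2000); then Ibarra and Pereira (both 3 May 2001); then Osei (26 Feb 2003).
Baptiste and Ruiz are each designated emeritus, so the next rule applies.
Baptiste and Ruiz both have years of continuous service 2 years, so the next rule applies.
Baptiste and Ruiz both have date the degree was conferred 2005-03-18, so the next rule applies.
Among Baptiste and Ruiz, alphabetically by surname: Baptiste before Ruiz.
Ibarra and Pereira are each designated emeritus, so the next rule applies.
Ibarra and Pereira both have years of continuous service 15 years, so the next rule applies.
Ibarra and Pereira both have date the degree was conferred 2010-10-07, so the next rule applies.
Among Ibarra and Pereira, alphabetically by surname: Ibarra before Pereira.
Full order: Abara, Tanaka, Baptiste, Ruiz, Ibarra, Pereira, Osei.

Abara, Tanaka, Baptiste, Ruiz, Ibarra, Pereira, Osei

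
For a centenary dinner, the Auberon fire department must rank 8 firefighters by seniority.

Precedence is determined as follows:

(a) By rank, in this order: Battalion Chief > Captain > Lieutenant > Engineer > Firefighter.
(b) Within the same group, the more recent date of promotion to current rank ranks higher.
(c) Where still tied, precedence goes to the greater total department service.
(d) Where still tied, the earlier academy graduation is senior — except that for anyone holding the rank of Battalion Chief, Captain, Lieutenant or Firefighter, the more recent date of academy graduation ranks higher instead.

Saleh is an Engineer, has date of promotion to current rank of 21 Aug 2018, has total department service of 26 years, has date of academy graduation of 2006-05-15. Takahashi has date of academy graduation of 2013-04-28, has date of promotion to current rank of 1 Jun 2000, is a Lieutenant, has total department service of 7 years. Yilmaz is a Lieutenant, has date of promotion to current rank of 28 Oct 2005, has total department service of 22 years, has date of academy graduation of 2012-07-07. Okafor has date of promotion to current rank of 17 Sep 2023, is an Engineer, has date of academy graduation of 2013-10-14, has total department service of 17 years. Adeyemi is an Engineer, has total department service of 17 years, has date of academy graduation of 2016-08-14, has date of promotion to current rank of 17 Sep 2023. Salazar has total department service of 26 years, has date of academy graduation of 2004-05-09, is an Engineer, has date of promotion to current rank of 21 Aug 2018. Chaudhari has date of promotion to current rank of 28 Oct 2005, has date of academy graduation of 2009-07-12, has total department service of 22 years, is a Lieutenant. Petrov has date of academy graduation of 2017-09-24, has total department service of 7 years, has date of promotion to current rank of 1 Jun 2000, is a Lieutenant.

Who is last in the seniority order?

By rank: Yilmaz, Chaudhari, Petrov and Takahashi (Lieutenant); then Okafor, Adeyemi, Salazar and Saleh (Engineer).
Among Yilmaz, Chaudhari, Petrov and Takahashi, by date of promotion to current rank (later first): Yilmaz and Chaudhari (28 Oct 2005) before Petrov and Takahashi (1 Jun 2000).
Yilmaz and Chaudhari both have total department service 22 years, so the next rule applies.
Among Yilmaz and Chaudhari, by date of academy graduation (later first) (reversed rule for this group): Yilmaz (2012-07-07) before Chaudhari (2009-07-12).
Petrov and Takahashi both have total department service 7 years, so the next rule applies.
Among Petrov and Takahashi, by date of academy graduation (later first) (reversed rule for this group): Petrov (2017-09-24) before Takahashi (2013-04-28).
Among Okafor, Adeyemi, Salazar and Saleh, by date of promotion to current rank (later first): Okafor and Adeyemi (17 Sep 2023) before Salazar and Saleh (21 Aug 2018).
Okafor and Adeyemi both have total department service 17 years, so the next rule applies.
Among Okafor and Adeyemi, by date of academy graduation (earlier first): Okafor (2013-10-14) before Adeyemi (2016-08-14).
Salazar and Saleh both have total department service 26 years, so the next rule applies.
Among Salazar and Saleh, by date of academy graduation (earlier first): Salazar (2004-05-09) before Saleh (2006-05-15).
Order: Yilmaz, Chaudhari, Petrov, Takahashi, Okafor, Adeyemi, Salazar, Saleh.

Saleh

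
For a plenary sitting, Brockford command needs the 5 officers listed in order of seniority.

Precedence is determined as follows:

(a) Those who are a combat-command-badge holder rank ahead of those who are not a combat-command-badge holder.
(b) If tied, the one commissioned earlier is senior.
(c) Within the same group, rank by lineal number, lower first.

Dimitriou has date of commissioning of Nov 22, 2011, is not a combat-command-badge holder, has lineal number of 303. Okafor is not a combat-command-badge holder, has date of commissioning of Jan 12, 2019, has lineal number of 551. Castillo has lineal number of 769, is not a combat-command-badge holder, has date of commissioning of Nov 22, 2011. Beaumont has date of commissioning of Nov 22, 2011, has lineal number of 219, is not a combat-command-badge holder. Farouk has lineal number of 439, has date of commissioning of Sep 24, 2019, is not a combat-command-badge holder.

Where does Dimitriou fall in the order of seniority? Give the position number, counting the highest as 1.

By the first rule: Beaumont, Dimitriou, Castillo, Okafor and Farouk (each not a combat-command-badge holder).
Among Beaumont, Dimitriou, Castillo, Okafor and Farouk, by date of commissioning (earlier first): Beaumont, Dimitriou and Castillo (Nov 22, 2011) before Okafor (Jan 12, 2019) before Farouk (Sep 24, 2019).
Among Beaumont, Dimitriou and Castillo, by lineal number (lower first): Beaumont (219) before Dimitriou (303) before Castillo (769).
Order: Beaumont, Dimitriou, Castillo, Okafor, Farouk. So position 2.

2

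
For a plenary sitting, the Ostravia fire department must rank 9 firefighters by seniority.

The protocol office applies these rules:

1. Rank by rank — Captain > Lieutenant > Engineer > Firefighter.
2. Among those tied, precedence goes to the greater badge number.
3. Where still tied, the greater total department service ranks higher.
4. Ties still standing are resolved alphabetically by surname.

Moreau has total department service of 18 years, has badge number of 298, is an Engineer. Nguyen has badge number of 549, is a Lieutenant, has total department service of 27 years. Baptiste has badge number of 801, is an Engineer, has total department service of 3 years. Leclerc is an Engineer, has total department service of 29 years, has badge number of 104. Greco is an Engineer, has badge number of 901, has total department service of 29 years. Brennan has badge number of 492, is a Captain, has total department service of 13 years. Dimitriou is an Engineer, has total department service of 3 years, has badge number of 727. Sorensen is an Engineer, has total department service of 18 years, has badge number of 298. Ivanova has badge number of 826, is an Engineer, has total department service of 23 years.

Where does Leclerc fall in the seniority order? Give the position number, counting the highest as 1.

By rank: Brennan (Captain); then Nguyen (Lieutenant); then Greco, Ivanova, Baptiste, Dimitriou, Moreau, Sorensen and Leclerc (Engineer).
Among Greco, Ivanova, Baptiste, Dimitriou, Moreau, Sorensen and Leclerc, by badge number (higher first): Greco (901) before Ivanova (826) before Baptiste (801) before Dimitriou (727) before Moreau and Sorensen (298) before Leclerc (104).
Moreau and Sorensen both have total department service 18 years, so the next rule applies.
Among Moreau and Sorensen, alphabetically by surname: Moreau before Sorensen.
Order: Brennan, Nguyen, Greco, Ivanova, Baptiste, Dimitriou, Moreau, Sorensen, Leclerc. So position 9.

9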